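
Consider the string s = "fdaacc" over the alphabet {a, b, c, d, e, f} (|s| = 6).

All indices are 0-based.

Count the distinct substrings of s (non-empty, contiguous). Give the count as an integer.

rank→(start, suffix):
  0 → (2, 'aacc')
  1 → (3, 'acc')
  2 → (5, 'c')
  3 → (4, 'cc')
  4 → (1, 'daacc')
  5 → (0, 'fdaacc')

SA = [2, 3, 5, 4, 1, 0]
i: (SA[i-1],SA[i]) lcp shared
  1: (2,3) 1 'a'
  2: (3,5) 0 ''
  3: (5,4) 1 'c'
  4: (4,1) 0 ''
  5: (1,0) 0 ''

n(n+1)/2 = 6·7/2 = 21
Σ LCP = 0 + 1 + 0 + 1 + 0 + 0 = 2
distinct = 21 − 2 = 19

19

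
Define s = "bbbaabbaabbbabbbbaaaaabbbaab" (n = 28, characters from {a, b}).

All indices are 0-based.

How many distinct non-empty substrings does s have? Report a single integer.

sorted suffixes:
  #0 SA[0]=17  'aaaaabbbaab'
  #1 SA[1]=18  'aaaabbbaab'
  #2 SA[2]=19  'aaabbbaab'
  #3 SA[3]=25  'aab'
  #4 SA[4]=3  'aabbaabbbabbbbaaaaabbbaab'
  #5 SA[5]=20  'aabbbaab'
  #6 SA[6]=7  'aabbbabbbbaaaaabbbaab'
  #7 SA[7]=26  'ab'
  #8 SA[8]=4  'abbaabbbabbbbaaaaabbbaab'
  #9 SA[9]=21  'abbbaab'
  #10 SA[10]=8  'abbbabbbbaaaaabbbaab'
  #11 SA[11]=12  'abbbbaaaaabbbaab'
  #12 SA[12]=27  'b'
  #13 SA[13]=16  'baaaaabbbaab'
  #14 SA[14]=24  'baab'
  #15 SA[15]=2  'baabbaabbbabbbbaaaaabbbaab'
  #16 SA[16]=6  'baabbbabbbbaaaaabbbaab'
  #17 SA[17]=11  'babbbbaaaaabbbaab'
  #18 SA[18]=15  'bbaaaaabbbaab'
  #19 SA[19]=23  'bbaab'
  #20 SA[20]=1  'bbaabbaabbbabbbbaaaaabbbaab'
  #21 SA[21]=5  'bbaabbbabbbbaaaaabbbaab'
  #22 SA[22]=10  'bbabbbbaaaaabbbaab'
  #23 SA[23]=14  'bbbaaaaabbbaab'
  #24 SA[24]=22  'bbbaab'
  #25 SA[25]=0  'bbbaabbaabbbabbbbaaaaabbbaab'
  #26 SA[26]=9  'bbbabbbbaaaaabbbaab'
  #27 SA[27]=13  'bbbbaaaaabbbaab'

SA = [17, 18, 19, 25, 3, 20, 7, 26, 4, 21, 8, 12, 27, 16, 24, 2, 6, 11, 15, 23, 1, 5, 10, 14, 22, 0, 9, 13]
rank  pair      lcp
   1  s[17:],s[18:]  4  'aaaa'
   2  s[18:],s[19:]  3  'aaa'
   3  s[19:],s[25:]  2  'aa'
   4  s[25:],s[3:]  3  'aab'
   5  s[3:],s[20:]  4  'aabb'
   6  s[20:],s[7:]  6  'aabbba'
   7  s[7:],s[26:]  1  'a'
   8  s[26:],s[4:]  2  'ab'
   9  s[4:],s[21:]  3  'abb'
  10  s[21:],s[8:]  5  'abbba'
  11  s[8:],s[12:]  4  'abbb'
  12  s[12:],s[27:]  0  ''
  13  s[27:],s[16:]  1  'b'
  14  s[16:],s[24:]  3  'baa'
  15  s[24:],s[2:]  4  'baab'
  16  s[2:],s[6:]  5  'baabb'
  17  s[6:],s[11:]  2  'ba'
  18  s[11:],s[15:]  1  'b'
  19  s[15:],s[23:]  4  'bbaa'
  20  s[23:],s[1:]  5  'bbaab'
  21  s[1:],s[5:]  6  'bbaabb'
  22  s[5:],s[10:]  3  'bba'
  23  s[10:],s[14:]  2  'bb'
  24  s[14:],s[22:]  5  'bbbaa'
  25  s[22:],s[0:]  6  'bbbaab'
  26  s[0:],s[9:]  4  'bbba'
  27  s[9:],s[13:]  3  'bbb'

n(n+1)/2 = 28·29/2 = 406
Σ LCP = 0 + 4 + 3 + 2 + 3 + 4 + 6 + 1 + 2 + 3 + 5 + 4 + 0 + 1 + 3 + 4 + 5 + 2 + 1 + 4 + 5 + 6 + 3 + 2 + 5 + 6 + 4 + 3 = 91
distinct = 406 − 91 = 315

315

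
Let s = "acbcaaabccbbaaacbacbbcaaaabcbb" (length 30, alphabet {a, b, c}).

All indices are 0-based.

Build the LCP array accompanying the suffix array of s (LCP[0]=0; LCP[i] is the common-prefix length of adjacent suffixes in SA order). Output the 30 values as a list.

rank→(start, suffix):
  0 → (22, 'aaaabcbb')
  1 → (23, 'aaabcbb')
  2 → (4, 'aaabccbbaaacbacbbcaaaabcbb')
  3 → (12, 'aaacbacbbcaaaabcbb')
  4 → (24, 'aabcbb')
  5 → (5, 'aabccbbaaacbacbbcaaaabcbb')
  6 → (13, 'aacbacbbcaaaabcbb')
  7 → (25, 'abcbb')
  8 → (6, 'abccbbaaacbacbbcaaaabcbb')
  9 → (14, 'acbacbbcaaaabcbb')
  10 → (17, 'acbbcaaaabcbb')
  11 → (0, 'acbcaaabccbbaaacbacbbcaaaabcbb')
  12 → (29, 'b')
  13 → (11, 'baaacbacbbcaaaabcbb')
  14 → (16, 'bacbbcaaaabcbb')
  15 → (28, 'bb')
  16 → (10, 'bbaaacbacbbcaaaabcbb')
  17 → (19, 'bbcaaaabcbb')
  18 → (20, 'bcaaaabcbb')
  19 → (2, 'bcaaabccbbaaacbacbbcaaaabcbb')
  20 → (26, 'bcbb')
  21 → (7, 'bccbbaaacbacbbcaaaabcbb')
  22 → (21, 'caaaabcbb')
  23 → (3, 'caaabccbbaaacbacbbcaaaabcbb')
  24 → (15, 'cbacbbcaaaabcbb')
  25 → (27, 'cbb')
  26 → (9, 'cbbaaacbacbbcaaaabcbb')
  27 → (18, 'cbbcaaaabcbb')
  28 → (1, 'cbcaaabccbbaaacbacbbcaaaabcbb')
  29 → (8, 'ccbbaaacbacbbcaaaabcbb')

SA = [22, 23, 4, 12, 24, 5, 13, 25, 6, 14, 17, 0, 29, 11, 16, 28, 10, 19, 20, 2, 26, 7, 21, 3, 15, 27, 9, 18, 1, 8]
i: (SA[i-1],SA[i]) lcp shared
  1: (22,23) 3 'aaa'
  2: (23,4) 5 'aaabc'
  3: (4,12) 3 'aaa'
  4: (12,24) 2 'aa'
  5: (24,5) 4 'aabc'
  6: (5,13) 2 'aa'
  7: (13,25) 1 'a'
  8: (25,6) 3 'abc'
  9: (6,14) 1 'a'
  10: (14,17) 3 'acb'
  11: (17,0) 3 'acb'
  12: (0,29) 0 ''
  13: (29,11) 1 'b'
  14: (11,16) 2 'ba'
  15: (16,28) 1 'b'
  16: (28,10) 2 'bb'
  17: (10,19) 2 'bb'
  18: (19,20) 1 'b'
  19: (20,2) 5 'bcaaa'
  20: (2,26) 2 'bc'
  21: (26,7) 2 'bc'
  22: (7,21) 0 ''
  23: (21,3) 4 'caaa'
  24: (3,15) 1 'c'
  25: (15,27) 2 'cb'
  26: (27,9) 3 'cbb'
  27: (9,18) 3 'cbb'
  28: (18,1) 2 'cb'
  29: (1,8) 1 'c'

[0, 3, 5, 3, 2, 4, 2, 1, 3, 1, 3, 3, 0, 1, 2, 1, 2, 2, 1, 5, 2, 2, 0, 4, 1, 2, 3, 3, 2, 1]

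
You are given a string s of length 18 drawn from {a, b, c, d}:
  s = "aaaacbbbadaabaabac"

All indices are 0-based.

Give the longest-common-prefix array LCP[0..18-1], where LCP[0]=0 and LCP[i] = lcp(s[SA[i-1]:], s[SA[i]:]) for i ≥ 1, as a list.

[0, 3, 2, 4, 2, 1, 3, 1, 2, 1, 0, 2, 2, 1, 2, 0, 1, 0]

sorted suffixes:
  #0 SA[0]=0  'aaaacbbbadaabaabac'
  #1 SA[1]=1  'aaacbbbadaabaabac'
  #2 SA[2]=10  'aabaabac'
  #3 SA[3]=13  'aabac'
  #4 SA[4]=2  'aacbbbadaabaabac'
  #5 SA[5]=11  'abaabac'
  #6 SA[6]=14  'abac'
  #7 SA[7]=16  'ac'
  #8 SA[8]=3  'acbbbadaabaabac'
  #9 SA[9]=8  'adaabaabac'
  #10 SA[10]=12  'baabac'
  #11 SA[11]=15  'bac'
  #12 SA[12]=7  'badaabaabac'
  #13 SA[13]=6  'bbadaabaabac'
  #14 SA[14]=5  'bbbadaabaabac'
  #15 SA[15]=17  'c'
  #16 SA[16]=4  'cbbbadaabaabac'
  #17 SA[17]=9  'daabaabac'

SA = [0, 1, 10, 13, 2, 11, 14, 16, 3, 8, 12, 15, 7, 6, 5, 17, 4, 9]
i: (SA[i-1],SA[i]) lcp shared
  1: (0,1) 3 'aaa'
  2: (1,10) 2 'aa'
  3: (10,13) 4 'aaba'
  4: (13,2) 2 'aa'
  5: (2,11) 1 'a'
  6: (11,14) 3 'aba'
  7: (14,16) 1 'a'
  8: (16,3) 2 'ac'
  9: (3,8) 1 'a'
  10: (8,12) 0 ''
  11: (12,15) 2 'ba'
  12: (15,7) 2 'ba'
  13: (7,6) 1 'b'
  14: (6,5) 2 'bb'
  15: (5,17) 0 ''
  16: (17,4) 1 'c'
  17: (4,9) 0 ''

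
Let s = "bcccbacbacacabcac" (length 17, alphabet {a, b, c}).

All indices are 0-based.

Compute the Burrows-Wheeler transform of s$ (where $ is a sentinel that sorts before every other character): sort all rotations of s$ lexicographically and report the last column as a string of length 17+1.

rank  rotation            last
    0  $bcccbacbacacabcac  c
    1  abcac$bcccbacbacac  c
    2  ac$bcccbacbacacabc  c
    3  acabcac$bcccbacbac  c
    4  acacabcac$bcccbacb  b
    5  acbacacabcac$bcccb  b
    6  bacacabcac$bcccbac  c
    7  bacbacacabcac$bccc  c
    8  bcac$bcccbacbacaca  a
    9  bcccbacbacacabcac$  $
   10  c$bcccbacbacacabca  a
   11  cabcac$bcccbacbaca  a
   12  cac$bcccbacbacacab  b
   13  cacabcac$bcccbacba  a
   14  cbacacabcac$bcccba  a
   15  cbacbacacabcac$bcc  c
   16  ccbacbacacabcac$bc  c
   17  cccbacbacacabcac$b  b

ccccbbcca$aabaaccb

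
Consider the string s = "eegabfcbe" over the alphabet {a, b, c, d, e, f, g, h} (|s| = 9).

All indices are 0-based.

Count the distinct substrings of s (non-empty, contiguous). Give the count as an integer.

42

rank | idx | suffix
   0 |   3 | abfcbe
   1 |   7 | be
   2 |   4 | bfcbe
   3 |   6 | cbe
   4 |   8 | e
   5 |   0 | eegabfcbe
   6 |   1 | egabfcbe
   7 |   5 | fcbe
   8 |   2 | gabfcbe

SA = [3, 7, 4, 6, 8, 0, 1, 5, 2]
rank  pair      lcp
   1  s[3:],s[7:]  0  ''
   2  s[7:],s[4:]  1  'b'
   3  s[4:],s[6:]  0  ''
   4  s[6:],s[8:]  0  ''
   5  s[8:],s[0:]  1  'e'
   6  s[0:],s[1:]  1  'e'
   7  s[1:],s[5:]  0  ''
   8  s[5:],s[2:]  0  ''

n(n+1)/2 = 9·10/2 = 45
Σ LCP = 0 + 0 + 1 + 0 + 0 + 1 + 1 + 0 + 0 = 3
distinct = 45 − 3 = 42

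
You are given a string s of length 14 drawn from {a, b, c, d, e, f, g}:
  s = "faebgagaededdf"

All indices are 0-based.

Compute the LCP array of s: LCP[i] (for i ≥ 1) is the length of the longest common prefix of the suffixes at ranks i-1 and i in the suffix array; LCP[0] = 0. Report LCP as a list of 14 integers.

[0, 2, 1, 0, 0, 1, 1, 0, 1, 2, 0, 1, 0, 2]

sorted suffixes:
  #0 SA[0]=1  'aebgagaededdf'
  #1 SA[1]=7  'aededdf'
  #2 SA[2]=5  'agaededdf'
  #3 SA[3]=3  'bgagaededdf'
  #4 SA[4]=11  'ddf'
  #5 SA[5]=9  'deddf'
  #6 SA[6]=12  'df'
  #7 SA[7]=2  'ebgagaededdf'
  #8 SA[8]=10  'eddf'
  #9 SA[9]=8  'ededdf'
  #10 SA[10]=13  'f'
  #11 SA[11]=0  'faebgagaededdf'
  #12 SA[12]=6  'gaededdf'
  #13 SA[13]=4  'gagaededdf'

SA = [1, 7, 5, 3, 11, 9, 12, 2, 10, 8, 13, 0, 6, 4]
[i] adj suffixes → lcp
  [1] 1/7 → 2 ('ae')
  [2] 7/5 → 1 ('a')
  [3] 5/3 → 0 ('')
  [4] 3/11 → 0 ('')
  [5] 11/9 → 1 ('d')
  [6] 9/12 → 1 ('d')
  [7] 12/2 → 0 ('')
  [8] 2/10 → 1 ('e')
  [9] 10/8 → 2 ('ed')
  [10] 8/13 → 0 ('')
  [11] 13/0 → 1 ('f')
  [12] 0/6 → 0 ('')
  [13] 6/4 → 2 ('ga')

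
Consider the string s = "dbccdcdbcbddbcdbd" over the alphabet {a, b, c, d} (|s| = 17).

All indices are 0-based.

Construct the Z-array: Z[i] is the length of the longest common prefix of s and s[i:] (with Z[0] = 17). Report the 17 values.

Z[0]=17
i=1: outside box; Z[1]=0
i=2: outside box; Z[2]=0
i=3: outside box; Z[3]=0
i=4: outside box; Z[4]=1 grow→box=[4,5)
i=5: outside box; Z[5]=0
i=6: outside box; Z[6]=3 grow→box=[6,9)
i=7: min(r-i=2, Z[1]=0)=0; Z[7]=0
i=8: min(r-i=1, Z[2]=0)=0; Z[8]=0
i=9: outside box; Z[9]=0
i=10: outside box; Z[10]=1 grow→box=[10,11)
i=11: outside box; Z[11]=3 grow→box=[11,14)
i=12: min(r-i=2, Z[1]=0)=0; Z[12]=0
i=13: min(r-i=1, Z[2]=0)=0; Z[13]=0
i=14: outside box; Z[14]=2 grow→box=[14,16)
i=15: min(r-i=1, Z[1]=0)=0; Z[15]=0
i=16: outside box; Z[16]=1 grow→box=[16,17)

[17, 0, 0, 0, 1, 0, 3, 0, 0, 0, 1, 3, 0, 0, 2, 0, 1]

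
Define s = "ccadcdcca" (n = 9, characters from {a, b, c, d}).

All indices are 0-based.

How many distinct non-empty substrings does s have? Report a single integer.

35

rank→(start, suffix):
  0 → (8, 'a')
  1 → (2, 'adcdcca')
  2 → (7, 'ca')
  3 → (1, 'cadcdcca')
  4 → (6, 'cca')
  5 → (0, 'ccadcdcca')
  6 → (4, 'cdcca')
  7 → (5, 'dcca')
  8 → (3, 'dcdcca')

SA = [8, 2, 7, 1, 6, 0, 4, 5, 3]
i: (SA[i-1],SA[i]) lcp shared
  1: (8,2) 1 'a'
  2: (2,7) 0 ''
  3: (7,1) 2 'ca'
  4: (1,6) 1 'c'
  5: (6,0) 3 'cca'
  6: (0,4) 1 'c'
  7: (4,5) 0 ''
  8: (5,3) 2 'dc'

n(n+1)/2 = 9·10/2 = 45
Σ LCP = 0 + 1 + 0 + 2 + 1 + 3 + 1 + 0 + 2 = 10
distinct = 45 − 10 = 35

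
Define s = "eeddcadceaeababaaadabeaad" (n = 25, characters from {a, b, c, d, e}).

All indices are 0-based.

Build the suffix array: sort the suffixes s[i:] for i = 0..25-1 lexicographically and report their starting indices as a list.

sorted suffixes:
  #0 SA[0]=15  'aaadabeaad'
  #1 SA[1]=22  'aad'
  #2 SA[2]=16  'aadabeaad'
  #3 SA[3]=13  'abaaadabeaad'
  #4 SA[4]=11  'ababaaadabeaad'
  #5 SA[5]=19  'abeaad'
  #6 SA[6]=23  'ad'
  #7 SA[7]=17  'adabeaad'
  #8 SA[8]=5  'adceaeababaaadabeaad'
  #9 SA[9]=9  'aeababaaadabeaad'
  #10 SA[10]=14  'baaadabeaad'
  #11 SA[11]=12  'babaaadabeaad'
  #12 SA[12]=20  'beaad'
  #13 SA[13]=4  'cadceaeababaaadabeaad'
  #14 SA[14]=7  'ceaeababaaadabeaad'
  #15 SA[15]=24  'd'
  #16 SA[16]=18  'dabeaad'
  #17 SA[17]=3  'dcadceaeababaaadabeaad'
  #18 SA[18]=6  'dceaeababaaadabeaad'
  #19 SA[19]=2  'ddcadceaeababaaadabeaad'
  #20 SA[20]=21  'eaad'
  #21 SA[21]=10  'eababaaadabeaad'
  #22 SA[22]=8  'eaeababaaadabeaad'
  #23 SA[23]=1  'eddcadceaeababaaadabeaad'
  #24 SA[24]=0  'eeddcadceaeababaaadabeaad'

[15, 22, 16, 13, 11, 19, 23, 17, 5, 9, 14, 12, 20, 4, 7, 24, 18, 3, 6, 2, 21, 10, 8, 1, 0]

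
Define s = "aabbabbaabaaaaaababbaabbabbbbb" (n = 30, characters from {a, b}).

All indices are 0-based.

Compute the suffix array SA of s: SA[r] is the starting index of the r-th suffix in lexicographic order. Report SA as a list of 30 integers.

[10, 11, 12, 13, 7, 14, 0, 20, 8, 15, 4, 17, 1, 21, 24, 29, 9, 6, 19, 3, 16, 23, 28, 5, 18, 2, 22, 27, 26, 25]

rank | idx | suffix
   0 |  10 | aaaaaababbaabbabbbbb
   1 |  11 | aaaaababbaabbabbbbb
   2 |  12 | aaaababbaabbabbbbb
   3 |  13 | aaababbaabbabbbbb
   4 |   7 | aabaaaaaababbaabbabbbbb
   5 |  14 | aababbaabbabbbbb
   6 |   0 | aabbabbaabaaaaaababbaabbabbbbb
   7 |  20 | aabbabbbbb
   8 |   8 | abaaaaaababbaabbabbbbb
   9 |  15 | ababbaabbabbbbb
  10 |   4 | abbaabaaaaaababbaabbabbbbb
  11 |  17 | abbaabbabbbbb
  12 |   1 | abbabbaabaaaaaababbaabbabbbbb
  13 |  21 | abbabbbbb
  14 |  24 | abbbbb
  15 |  29 | b
  16 |   9 | baaaaaababbaabbabbbbb
  17 |   6 | baabaaaaaababbaabbabbbbb
  18 |  19 | baabbabbbbb
  19 |   3 | babbaabaaaaaababbaabbabbbbb
  20 |  16 | babbaabbabbbbb
  21 |  23 | babbbbb
  22 |  28 | bb
  23 |   5 | bbaabaaaaaababbaabbabbbbb
  24 |  18 | bbaabbabbbbb
  25 |   2 | bbabbaabaaaaaababbaabbabbbbb
  26 |  22 | bbabbbbb
  27 |  27 | bbb
  28 |  26 | bbbb
  29 |  25 | bbbbb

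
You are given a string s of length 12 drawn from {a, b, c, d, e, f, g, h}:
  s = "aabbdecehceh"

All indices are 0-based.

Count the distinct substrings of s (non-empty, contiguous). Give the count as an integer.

69

rank→(start, suffix):
  0 → (0, 'aabbdecehceh')
  1 → (1, 'abbdecehceh')
  2 → (2, 'bbdecehceh')
  3 → (3, 'bdecehceh')
  4 → (9, 'ceh')
  5 → (6, 'cehceh')
  6 → (4, 'decehceh')
  7 → (5, 'ecehceh')
  8 → (10, 'eh')
  9 → (7, 'ehceh')
  10 → (11, 'h')
  11 → (8, 'hceh')

SA = [0, 1, 2, 3, 9, 6, 4, 5, 10, 7, 11, 8]
i: (SA[i-1],SA[i]) lcp shared
  1: (0,1) 1 'a'
  2: (1,2) 0 ''
  3: (2,3) 1 'b'
  4: (3,9) 0 ''
  5: (9,6) 3 'ceh'
  6: (6,4) 0 ''
  7: (4,5) 0 ''
  8: (5,10) 1 'e'
  9: (10,7) 2 'eh'
  10: (7,11) 0 ''
  11: (11,8) 1 'h'

n(n+1)/2 = 12·13/2 = 78
Σ LCP = 0 + 1 + 0 + 1 + 0 + 3 + 0 + 0 + 1 + 2 + 0 + 1 = 9
distinct = 78 − 9 = 69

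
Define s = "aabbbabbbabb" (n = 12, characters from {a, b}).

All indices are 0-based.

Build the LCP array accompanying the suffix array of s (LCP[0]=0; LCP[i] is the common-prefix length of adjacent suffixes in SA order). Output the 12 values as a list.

[0, 1, 3, 7, 0, 1, 4, 1, 2, 5, 2, 6]

sorted suffixes:
  #0 SA[0]=0  'aabbbabbbabb'
  #1 SA[1]=9  'abb'
  #2 SA[2]=5  'abbbabb'
  #3 SA[3]=1  'abbbabbbabb'
  #4 SA[4]=11  'b'
  #5 SA[5]=8  'babb'
  #6 SA[6]=4  'babbbabb'
  #7 SA[7]=10  'bb'
  #8 SA[8]=7  'bbabb'
  #9 SA[9]=3  'bbabbbabb'
  #10 SA[10]=6  'bbbabb'
  #11 SA[11]=2  'bbbabbbabb'

SA = [0, 9, 5, 1, 11, 8, 4, 10, 7, 3, 6, 2]
rank  pair      lcp
   1  s[0:],s[9:]  1  'a'
   2  s[9:],s[5:]  3  'abb'
   3  s[5:],s[1:]  7  'abbbabb'
   4  s[1:],s[11:]  0  ''
   5  s[11:],s[8:]  1  'b'
   6  s[8:],s[4:]  4  'babb'
   7  s[4:],s[10:]  1  'b'
   8  s[10:],s[7:]  2  'bb'
   9  s[7:],s[3:]  5  'bbabb'
  10  s[3:],s[6:]  2  'bb'
  11  s[6:],s[2:]  6  'bbbabb'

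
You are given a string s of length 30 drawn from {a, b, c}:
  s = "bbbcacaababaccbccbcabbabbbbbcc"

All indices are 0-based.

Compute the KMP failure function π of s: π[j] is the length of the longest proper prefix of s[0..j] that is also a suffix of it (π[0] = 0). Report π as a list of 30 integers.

[0, 1, 2, 0, 0, 0, 0, 0, 1, 0, 1, 0, 0, 0, 1, 0, 0, 1, 0, 0, 1, 2, 0, 1, 2, 3, 3, 3, 4, 0]

π[0] = 0
j=1 s[j]='b': π[1]=1 (border 'b')
j=2 s[j]='b': π[2]=2 (border 'bb')
j=3 s[j]='c': k: 2→1→0; π[3]=0 (border '')
j=4 s[j]='a': π[4]=0 (border '')
j=5 s[j]='c': π[5]=0 (border '')
j=6 s[j]='a': π[6]=0 (border '')
j=7 s[j]='a': π[7]=0 (border '')
j=8 s[j]='b': π[8]=1 (border 'b')
j=9 s[j]='a': k: 1→0; π[9]=0 (border '')
j=10 s[j]='b': π[10]=1 (border 'b')
j=11 s[j]='a': k: 1→0; π[11]=0 (border '')
j=12 s[j]='c': π[12]=0 (border '')
j=13 s[j]='c': π[13]=0 (border '')
j=14 s[j]='b': π[14]=1 (border 'b')
j=15 s[j]='c': k: 1→0; π[15]=0 (border '')
j=16 s[j]='c': π[16]=0 (border '')
j=17 s[j]='b': π[17]=1 (border 'b')
j=18 s[j]='c': k: 1→0; π[18]=0 (border '')
j=19 s[j]='a': π[19]=0 (border '')
j=20 s[j]='b': π[20]=1 (border 'b')
j=21 s[j]='b': π[21]=2 (border 'bb')
j=22 s[j]='a': k: 2→1→0; π[22]=0 (border '')
j=23 s[j]='b': π[23]=1 (border 'b')
j=24 s[j]='b': π[24]=2 (border 'bb')
j=25 s[j]='b': π[25]=3 (border 'bbb')
j=26 s[j]='b': k: 3→2; π[26]=3 (border 'bbb')
j=27 s[j]='b': k: 3→2; π[27]=3 (border 'bbb')
j=28 s[j]='c': π[28]=4 (border 'bbbc')
j=29 s[j]='c': k: 4→0; π[29]=0 (border '')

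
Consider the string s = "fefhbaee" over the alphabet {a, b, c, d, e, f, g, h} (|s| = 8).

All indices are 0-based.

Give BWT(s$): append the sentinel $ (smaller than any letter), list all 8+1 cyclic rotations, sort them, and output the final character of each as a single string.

rank  rotation   last
    0  $fefhbaee  e
    1  aee$fefhb  b
    2  baee$fefh  h
    3  e$fefhbae  e
    4  ee$fefhba  a
    5  efhbaee$f  f
    6  fefhbaee$  $
    7  fhbaee$fe  e
    8  hbaee$fef  f

ebheaf$ef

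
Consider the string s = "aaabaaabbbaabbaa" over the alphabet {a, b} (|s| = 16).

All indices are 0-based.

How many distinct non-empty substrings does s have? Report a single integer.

101

sorted suffixes:
  #0 SA[0]=15  'a'
  #1 SA[1]=14  'aa'
  #2 SA[2]=0  'aaabaaabbbaabbaa'
  #3 SA[3]=4  'aaabbbaabbaa'
  #4 SA[4]=1  'aabaaabbbaabbaa'
  #5 SA[5]=10  'aabbaa'
  #6 SA[6]=5  'aabbbaabbaa'
  #7 SA[7]=2  'abaaabbbaabbaa'
  #8 SA[8]=11  'abbaa'
  #9 SA[9]=6  'abbbaabbaa'
  #10 SA[10]=13  'baa'
  #11 SA[11]=3  'baaabbbaabbaa'
  #12 SA[12]=9  'baabbaa'
  #13 SA[13]=12  'bbaa'
  #14 SA[14]=8  'bbaabbaa'
  #15 SA[15]=7  'bbbaabbaa'

SA = [15, 14, 0, 4, 1, 10, 5, 2, 11, 6, 13, 3, 9, 12, 8, 7]
[i] adj suffixes → lcp
  [1] 15/14 → 1 ('a')
  [2] 14/0 → 2 ('aa')
  [3] 0/4 → 4 ('aaab')
  [4] 4/1 → 2 ('aa')
  [5] 1/10 → 3 ('aab')
  [6] 10/5 → 4 ('aabb')
  [7] 5/2 → 1 ('a')
  [8] 2/11 → 2 ('ab')
  [9] 11/6 → 3 ('abb')
  [10] 6/13 → 0 ('')
  [11] 13/3 → 3 ('baa')
  [12] 3/9 → 3 ('baa')
  [13] 9/12 → 1 ('b')
  [14] 12/8 → 4 ('bbaa')
  [15] 8/7 → 2 ('bb')

n(n+1)/2 = 16·17/2 = 136
Σ LCP = 0 + 1 + 2 + 4 + 2 + 3 + 4 + 1 + 2 + 3 + 0 + 3 + 3 + 1 + 4 + 2 = 35
distinct = 136 − 35 = 101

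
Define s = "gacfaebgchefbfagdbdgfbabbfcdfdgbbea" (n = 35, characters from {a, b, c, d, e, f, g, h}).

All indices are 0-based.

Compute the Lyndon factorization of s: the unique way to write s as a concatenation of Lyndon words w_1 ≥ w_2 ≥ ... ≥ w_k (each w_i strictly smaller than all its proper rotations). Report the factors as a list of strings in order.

emit factor 1: 'g' (i=0, period=1)
emit factor 2: 'acfaebgchefbfagdbdgfb' (i=1, period=21)
emit factor 3: 'abbfcdfdgbbe' (i=22, period=12)
emit factor 4: 'a' (i=34, period=1)

["g", "acfaebgchefbfagdbdgfb", "abbfcdfdgbbe", "a"]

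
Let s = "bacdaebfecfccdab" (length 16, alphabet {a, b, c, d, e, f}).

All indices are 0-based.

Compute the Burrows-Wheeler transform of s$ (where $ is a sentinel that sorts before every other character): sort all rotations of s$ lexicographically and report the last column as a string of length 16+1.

bdbda$efcaeccafcb

rank  rotation           last
    0  $bacdaebfecfccdab  b
    1  ab$bacdaebfecfccd  d
    2  acdaebfecfccdab$b  b
    3  aebfecfccdab$bacd  d
    4  b$bacdaebfecfccda  a
    5  bacdaebfecfccdab$  $
    6  bfecfccdab$bacdae  e
    7  ccdab$bacdaebfecf  f
    8  cdab$bacdaebfecfc  c
    9  cdaebfecfccdab$ba  a
   10  cfccdab$bacdaebfe  e
   11  dab$bacdaebfecfcc  c
   12  daebfecfccdab$bac  c
   13  ebfecfccdab$bacda  a
   14  ecfccdab$bacdaebf  f
   15  fccdab$bacdaebfec  c
   16  fecfccdab$bacdaeb  b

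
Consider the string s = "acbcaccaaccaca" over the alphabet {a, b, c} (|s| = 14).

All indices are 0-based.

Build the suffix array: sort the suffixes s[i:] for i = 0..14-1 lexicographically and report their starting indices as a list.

[13, 7, 11, 0, 4, 8, 2, 12, 6, 10, 3, 1, 5, 9]

sorted suffixes:
  #0 SA[0]=13  'a'
  #1 SA[1]=7  'aaccaca'
  #2 SA[2]=11  'aca'
  #3 SA[3]=0  'acbcaccaaccaca'
  #4 SA[4]=4  'accaaccaca'
  #5 SA[5]=8  'accaca'
  #6 SA[6]=2  'bcaccaaccaca'
  #7 SA[7]=12  'ca'
  #8 SA[8]=6  'caaccaca'
  #9 SA[9]=10  'caca'
  #10 SA[10]=3  'caccaaccaca'
  #11 SA[11]=1  'cbcaccaaccaca'
  #12 SA[12]=5  'ccaaccaca'
  #13 SA[13]=9  'ccaca'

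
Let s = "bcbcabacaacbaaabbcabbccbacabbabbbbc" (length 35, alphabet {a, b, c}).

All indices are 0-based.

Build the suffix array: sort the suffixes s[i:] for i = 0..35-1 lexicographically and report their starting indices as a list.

[12, 13, 8, 4, 26, 29, 14, 18, 6, 24, 9, 11, 28, 5, 23, 27, 30, 31, 32, 15, 19, 33, 2, 16, 0, 20, 34, 7, 3, 25, 17, 10, 22, 1, 21]

rank | idx | suffix
   0 |  12 | aaabbcabbccbacabbabbbbc
   1 |  13 | aabbcabbccbacabbabbbbc
   2 |   8 | aacbaaabbcabbccbacabbabbbbc
   3 |   4 | abacaacbaaabbcabbccbacabbabbbbc
   4 |  26 | abbabbbbc
   5 |  29 | abbbbc
   6 |  14 | abbcabbccbacabbabbbbc
   7 |  18 | abbccbacabbabbbbc
   8 |   6 | acaacbaaabbcabbccbacabbabbbbc
   9 |  24 | acabbabbbbc
  10 |   9 | acbaaabbcabbccbacabbabbbbc
  11 |  11 | baaabbcabbccbacabbabbbbc
  12 |  28 | babbbbc
  13 |   5 | bacaacbaaabbcabbccbacabbabbbbc
  14 |  23 | bacabbabbbbc
  15 |  27 | bbabbbbc
  16 |  30 | bbbbc
  17 |  31 | bbbc
  18 |  32 | bbc
  19 |  15 | bbcabbccbacabbabbbbc
  20 |  19 | bbccbacabbabbbbc
  21 |  33 | bc
  22 |   2 | bcabacaacbaaabbcabbccbacabbabbbbc
  23 |  16 | bcabbccbacabbabbbbc
  24 |   0 | bcbcabacaacbaaabbcabbccbacabbabbbbc
  25 |  20 | bccbacabbabbbbc
  26 |  34 | c
  27 |   7 | caacbaaabbcabbccbacabbabbbbc
  28 |   3 | cabacaacbaaabbcabbccbacabbabbbbc
  29 |  25 | cabbabbbbc
  30 |  17 | cabbccbacabbabbbbc
  31 |  10 | cbaaabbcabbccbacabbabbbbc
  32 |  22 | cbacabbabbbbc
  33 |   1 | cbcabacaacbaaabbcabbccbacabbabbbbc
  34 |  21 | ccbacabbabbbbc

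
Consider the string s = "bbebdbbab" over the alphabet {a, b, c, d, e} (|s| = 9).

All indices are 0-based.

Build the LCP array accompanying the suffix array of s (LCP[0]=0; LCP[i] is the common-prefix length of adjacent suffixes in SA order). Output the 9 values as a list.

rank→(start, suffix):
  0 → (7, 'ab')
  1 → (8, 'b')
  2 → (6, 'bab')
  3 → (5, 'bbab')
  4 → (0, 'bbebdbbab')
  5 → (3, 'bdbbab')
  6 → (1, 'bebdbbab')
  7 → (4, 'dbbab')
  8 → (2, 'ebdbbab')

SA = [7, 8, 6, 5, 0, 3, 1, 4, 2]
[i] adj suffixes → lcp
  [1] 7/8 → 0 ('')
  [2] 8/6 → 1 ('b')
  [3] 6/5 → 1 ('b')
  [4] 5/0 → 2 ('bb')
  [5] 0/3 → 1 ('b')
  [6] 3/1 → 1 ('b')
  [7] 1/4 → 0 ('')
  [8] 4/2 → 0 ('')

[0, 0, 1, 1, 2, 1, 1, 0, 0]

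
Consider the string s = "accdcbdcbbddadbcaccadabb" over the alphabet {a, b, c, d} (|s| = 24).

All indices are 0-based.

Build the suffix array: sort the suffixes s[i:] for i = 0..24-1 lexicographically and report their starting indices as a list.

[21, 16, 0, 19, 12, 23, 22, 8, 14, 5, 9, 15, 18, 7, 4, 17, 1, 2, 20, 11, 13, 6, 3, 10]

rank | idx | suffix
   0 |  21 | abb
   1 |  16 | accadabb
   2 |   0 | accdcbdcbbddadbcaccadabb
   3 |  19 | adabb
   4 |  12 | adbcaccadabb
   5 |  23 | b
   6 |  22 | bb
   7 |   8 | bbddadbcaccadabb
   8 |  14 | bcaccadabb
   9 |   5 | bdcbbddadbcaccadabb
  10 |   9 | bddadbcaccadabb
  11 |  15 | caccadabb
  12 |  18 | cadabb
  13 |   7 | cbbddadbcaccadabb
  14 |   4 | cbdcbbddadbcaccadabb
  15 |  17 | ccadabb
  16 |   1 | ccdcbdcbbddadbcaccadabb
  17 |   2 | cdcbdcbbddadbcaccadabb
  18 |  20 | dabb
  19 |  11 | dadbcaccadabb
  20 |  13 | dbcaccadabb
  21 |   6 | dcbbddadbcaccadabb
  22 |   3 | dcbdcbbddadbcaccadabb
  23 |  10 | ddadbcaccadabb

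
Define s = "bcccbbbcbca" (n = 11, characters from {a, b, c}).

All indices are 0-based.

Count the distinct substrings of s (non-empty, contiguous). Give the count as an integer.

53

rank | idx | suffix
   0 |  10 | a
   1 |   4 | bbbcbca
   2 |   5 | bbcbca
   3 |   8 | bca
   4 |   6 | bcbca
   5 |   0 | bcccbbbcbca
   6 |   9 | ca
   7 |   3 | cbbbcbca
   8 |   7 | cbca
   9 |   2 | ccbbbcbca
  10 |   1 | cccbbbcbca

SA = [10, 4, 5, 8, 6, 0, 9, 3, 7, 2, 1]
i: (SA[i-1],SA[i]) lcp shared
  1: (10,4) 0 ''
  2: (4,5) 2 'bb'
  3: (5,8) 1 'b'
  4: (8,6) 2 'bc'
  5: (6,0) 2 'bc'
  6: (0,9) 0 ''
  7: (9,3) 1 'c'
  8: (3,7) 2 'cb'
  9: (7,2) 1 'c'
  10: (2,1) 2 'cc'

n(n+1)/2 = 11·12/2 = 66
Σ LCP = 0 + 0 + 2 + 1 + 2 + 2 + 0 + 1 + 2 + 1 + 2 = 13
distinct = 66 − 13 = 53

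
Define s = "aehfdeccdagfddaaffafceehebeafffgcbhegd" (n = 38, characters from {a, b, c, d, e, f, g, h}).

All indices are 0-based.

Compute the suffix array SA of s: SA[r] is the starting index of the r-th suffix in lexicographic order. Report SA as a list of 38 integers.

[14, 0, 18, 15, 27, 9, 25, 33, 32, 6, 7, 20, 37, 13, 8, 12, 4, 26, 24, 5, 21, 35, 22, 1, 17, 19, 11, 3, 16, 28, 29, 30, 31, 36, 10, 23, 34, 2]

sorted suffixes:
  #0 SA[0]=14  'aaffafceehebeafffgcbhegd'
  #1 SA[1]=0  'aehfdeccdagfddaaffafceehebeafffgcbhegd'
  #2 SA[2]=18  'afceehebeafffgcbhegd'
  #3 SA[3]=15  'affafceehebeafffgcbhegd'
  #4 SA[4]=27  'afffgcbhegd'
  #5 SA[5]=9  'agfddaaffafceehebeafffgcbhegd'
  #6 SA[6]=25  'beafffgcbhegd'
  #7 SA[7]=33  'bhegd'
  #8 SA[8]=32  'cbhegd'
  #9 SA[9]=6  'ccdagfddaaffafceehebeafffgcbhegd'
  #10 SA[10]=7  'cdagfddaaffafceehebeafffgcbhegd'
  #11 SA[11]=20  'ceehebeafffgcbhegd'
  #12 SA[12]=37  'd'
  #13 SA[13]=13  'daaffafceehebeafffgcbhegd'
  #14 SA[14]=8  'dagfddaaffafceehebeafffgcbhegd'
  #15 SA[15]=12  'ddaaffafceehebeafffgcbhegd'
  #16 SA[16]=4  'deccdagfddaaffafceehebeafffgcbhegd'
  #17 SA[17]=26  'eafffgcbhegd'
  #18 SA[18]=24  'ebeafffgcbhegd'
  #19 SA[19]=5  'eccdagfddaaffafceehebeafffgcbhegd'
  #20 SA[20]=21  'eehebeafffgcbhegd'
  #21 SA[21]=35  'egd'
  #22 SA[22]=22  'ehebeafffgcbhegd'
  #23 SA[23]=1  'ehfdeccdagfddaaffafceehebeafffgcbhegd'
  #24 SA[24]=17  'fafceehebeafffgcbhegd'
  #25 SA[25]=19  'fceehebeafffgcbhegd'
  #26 SA[26]=11  'fddaaffafceehebeafffgcbhegd'
  #27 SA[27]=3  'fdeccdagfddaaffafceehebeafffgcbhegd'
  #28 SA[28]=16  'ffafceehebeafffgcbhegd'
  #29 SA[29]=28  'fffgcbhegd'
  #30 SA[30]=29  'ffgcbhegd'
  #31 SA[31]=30  'fgcbhegd'
  #32 SA[32]=31  'gcbhegd'
  #33 SA[33]=36  'gd'
  #34 SA[34]=10  'gfddaaffafceehebeafffgcbhegd'
  #35 SA[35]=23  'hebeafffgcbhegd'
  #36 SA[36]=34  'hegd'
  #37 SA[37]=2  'hfdeccdagfddaaffafceehebeafffgcbhegd'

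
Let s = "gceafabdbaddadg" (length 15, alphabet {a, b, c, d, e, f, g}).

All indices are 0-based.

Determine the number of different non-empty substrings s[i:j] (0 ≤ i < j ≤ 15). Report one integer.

111

rank→(start, suffix):
  0 → (5, 'abdbaddadg')
  1 → (9, 'addadg')
  2 → (12, 'adg')
  3 → (3, 'afabdbaddadg')
  4 → (8, 'baddadg')
  5 → (6, 'bdbaddadg')
  6 → (1, 'ceafabdbaddadg')
  7 → (11, 'dadg')
  8 → (7, 'dbaddadg')
  9 → (10, 'ddadg')
  10 → (13, 'dg')
  11 → (2, 'eafabdbaddadg')
  12 → (4, 'fabdbaddadg')
  13 → (14, 'g')
  14 → (0, 'gceafabdbaddadg')

SA = [5, 9, 12, 3, 8, 6, 1, 11, 7, 10, 13, 2, 4, 14, 0]
i: (SA[i-1],SA[i]) lcp shared
  1: (5,9) 1 'a'
  2: (9,12) 2 'ad'
  3: (12,3) 1 'a'
  4: (3,8) 0 ''
  5: (8,6) 1 'b'
  6: (6,1) 0 ''
  7: (1,11) 0 ''
  8: (11,7) 1 'd'
  9: (7,10) 1 'd'
  10: (10,13) 1 'd'
  11: (13,2) 0 ''
  12: (2,4) 0 ''
  13: (4,14) 0 ''
  14: (14,0) 1 'g'

n(n+1)/2 = 15·16/2 = 120
Σ LCP = 0 + 1 + 2 + 1 + 0 + 1 + 0 + 0 + 1 + 1 + 1 + 0 + 0 + 0 + 1 = 9
distinct = 120 − 9 = 111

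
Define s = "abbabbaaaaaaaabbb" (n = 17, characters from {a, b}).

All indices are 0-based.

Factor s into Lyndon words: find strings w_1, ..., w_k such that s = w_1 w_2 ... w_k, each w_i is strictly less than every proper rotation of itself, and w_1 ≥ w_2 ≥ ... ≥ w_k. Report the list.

["abb", "abb", "aaaaaaaabbb"]

emit factor 1: 'abb' (i=0, period=3)
emit factor 2: 'abb' (i=3, period=3)
emit factor 3: 'aaaaaaaabbb' (i=6, period=11)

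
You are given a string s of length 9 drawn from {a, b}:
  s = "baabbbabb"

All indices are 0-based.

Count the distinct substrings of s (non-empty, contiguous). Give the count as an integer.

33

sorted suffixes:
  #0 SA[0]=1  'aabbbabb'
  #1 SA[1]=6  'abb'
  #2 SA[2]=2  'abbbabb'
  #3 SA[3]=8  'b'
  #4 SA[4]=0  'baabbbabb'
  #5 SA[5]=5  'babb'
  #6 SA[6]=7  'bb'
  #7 SA[7]=4  'bbabb'
  #8 SA[8]=3  'bbbabb'

SA = [1, 6, 2, 8, 0, 5, 7, 4, 3]
rank  pair      lcp
   1  s[1:],s[6:]  1  'a'
   2  s[6:],s[2:]  3  'abb'
   3  s[2:],s[8:]  0  ''
   4  s[8:],s[0:]  1  'b'
   5  s[0:],s[5:]  2  'ba'
   6  s[5:],s[7:]  1  'b'
   7  s[7:],s[4:]  2  'bb'
   8  s[4:],s[3:]  2  'bb'

n(n+1)/2 = 9·10/2 = 45
Σ LCP = 0 + 1 + 3 + 0 + 1 + 2 + 1 + 2 + 2 = 12
distinct = 45 − 12 = 33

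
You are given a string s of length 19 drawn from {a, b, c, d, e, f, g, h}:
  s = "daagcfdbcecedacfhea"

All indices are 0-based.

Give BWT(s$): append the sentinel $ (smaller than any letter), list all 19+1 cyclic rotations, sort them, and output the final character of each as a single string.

aeddadbega$efhccccaf

rank  rotation              last
    0  $daagcfdbcecedacfhea  a
    1  a$daagcfdbcecedacfhe  e
    2  aagcfdbcecedacfhea$d  d
    3  acfhea$daagcfdbceced  d
    4  agcfdbcecedacfhea$da  a
    5  bcecedacfhea$daagcfd  d
    6  cecedacfhea$daagcfdb  b
    7  cedacfhea$daagcfdbce  e
    8  cfdbcecedacfhea$daag  g
    9  cfhea$daagcfdbceceda  a
   10  daagcfdbcecedacfhea$  $
   11  dacfhea$daagcfdbcece  e
   12  dbcecedacfhea$daagcf  f
   13  ea$daagcfdbcecedacfh  h
   14  ecedacfhea$daagcfdbc  c
   15  edacfhea$daagcfdbcec  c
   16  fdbcecedacfhea$daagc  c
   17  fhea$daagcfdbcecedac  c
   18  gcfdbcecedacfhea$daa  a
   19  hea$daagcfdbcecedacf  f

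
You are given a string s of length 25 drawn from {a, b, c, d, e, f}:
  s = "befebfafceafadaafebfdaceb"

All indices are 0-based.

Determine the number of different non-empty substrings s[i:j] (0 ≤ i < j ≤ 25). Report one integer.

rank→(start, suffix):
  0 → (14, 'aafebfdaceb')
  1 → (21, 'aceb')
  2 → (12, 'adaafebfdaceb')
  3 → (10, 'afadaafebfdaceb')
  4 → (6, 'afceafadaafebfdaceb')
  5 → (15, 'afebfdaceb')
  6 → (24, 'b')
  7 → (0, 'befebfafceafadaafebfdaceb')
  8 → (4, 'bfafceafadaafebfdaceb')
  9 → (18, 'bfdaceb')
  10 → (8, 'ceafadaafebfdaceb')
  11 → (22, 'ceb')
  12 → (13, 'daafebfdaceb')
  13 → (20, 'daceb')
  14 → (9, 'eafadaafebfdaceb')
  15 → (23, 'eb')
  16 → (3, 'ebfafceafadaafebfdaceb')
  17 → (17, 'ebfdaceb')
  18 → (1, 'efebfafceafadaafebfdaceb')
  19 → (11, 'fadaafebfdaceb')
  20 → (5, 'fafceafadaafebfdaceb')
  21 → (7, 'fceafadaafebfdaceb')
  22 → (19, 'fdaceb')
  23 → (2, 'febfafceafadaafebfdaceb')
  24 → (16, 'febfdaceb')

SA = [14, 21, 12, 10, 6, 15, 24, 0, 4, 18, 8, 22, 13, 20, 9, 23, 3, 17, 1, 11, 5, 7, 19, 2, 16]
[i] adj suffixes → lcp
  [1] 14/21 → 1 ('a')
  [2] 21/12 → 1 ('a')
  [3] 12/10 → 1 ('a')
  [4] 10/6 → 2 ('af')
  [5] 6/15 → 2 ('af')
  [6] 15/24 → 0 ('')
  [7] 24/0 → 1 ('b')
  [8] 0/4 → 1 ('b')
  [9] 4/18 → 2 ('bf')
  [10] 18/8 → 0 ('')
  [11] 8/22 → 2 ('ce')
  [12] 22/13 → 0 ('')
  [13] 13/20 → 2 ('da')
  [14] 20/9 → 0 ('')
  [15] 9/23 → 1 ('e')
  [16] 23/3 → 2 ('eb')
  [17] 3/17 → 3 ('ebf')
  [18] 17/1 → 1 ('e')
  [19] 1/11 → 0 ('')
  [20] 11/5 → 2 ('fa')
  [21] 5/7 → 1 ('f')
  [22] 7/19 → 1 ('f')
  [23] 19/2 → 1 ('f')
  [24] 2/16 → 4 ('febf')

n(n+1)/2 = 25·26/2 = 325
Σ LCP = 0 + 1 + 1 + 1 + 2 + 2 + 0 + 1 + 1 + 2 + 0 + 2 + 0 + 2 + 0 + 1 + 2 + 3 + 1 + 0 + 2 + 1 + 1 + 1 + 4 = 31
distinct = 325 − 31 = 294

294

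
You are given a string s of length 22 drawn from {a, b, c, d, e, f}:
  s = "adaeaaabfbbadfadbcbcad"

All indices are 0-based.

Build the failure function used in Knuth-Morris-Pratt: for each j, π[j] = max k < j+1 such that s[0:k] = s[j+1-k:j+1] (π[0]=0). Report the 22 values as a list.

π[0] = 0
j=1 s[j]='d': π[1]=0 (border '')
j=2 s[j]='a': π[2]=1 (border 'a')
j=3 s[j]='e': k: 1→0; π[3]=0 (border '')
j=4 s[j]='a': π[4]=1 (border 'a')
j=5 s[j]='a': k: 1→0; π[5]=1 (border 'a')
j=6 s[j]='a': k: 1→0; π[6]=1 (border 'a')
j=7 s[j]='b': k: 1→0; π[7]=0 (border '')
j=8 s[j]='f': π[8]=0 (border '')
j=9 s[j]='b': π[9]=0 (border '')
j=10 s[j]='b': π[10]=0 (border '')
j=11 s[j]='a': π[11]=1 (border 'a')
j=12 s[j]='d': π[12]=2 (border 'ad')
j=13 s[j]='f': k: 2→0; π[13]=0 (border '')
j=14 s[j]='a': π[14]=1 (border 'a')
j=15 s[j]='d': π[15]=2 (border 'ad')
j=16 s[j]='b': k: 2→0; π[16]=0 (border '')
j=17 s[j]='c': π[17]=0 (border '')
j=18 s[j]='b': π[18]=0 (border '')
j=19 s[j]='c': π[19]=0 (border '')
j=20 s[j]='a': π[20]=1 (border 'a')
j=21 s[j]='d': π[21]=2 (border 'ad')

[0, 0, 1, 0, 1, 1, 1, 0, 0, 0, 0, 1, 2, 0, 1, 2, 0, 0, 0, 0, 1, 2]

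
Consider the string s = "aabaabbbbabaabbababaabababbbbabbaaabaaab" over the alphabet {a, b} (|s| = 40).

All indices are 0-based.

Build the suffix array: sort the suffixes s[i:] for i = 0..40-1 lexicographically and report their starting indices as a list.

[36, 32, 37, 33, 0, 19, 11, 3, 38, 34, 17, 9, 1, 15, 20, 22, 29, 12, 4, 24, 39, 35, 31, 18, 10, 2, 16, 8, 14, 21, 28, 23, 30, 7, 13, 27, 6, 26, 5, 25]

rank→(start, suffix):
  0 → (36, 'aaab')
  1 → (32, 'aaabaaab')
  2 → (37, 'aab')
  3 → (33, 'aabaaab')
  4 → (0, 'aabaabbbbabaabbababaabababbbbabbaaabaaab')
  5 → (19, 'aabababbbbabbaaabaaab')
  6 → (11, 'aabbababaabababbbbabbaaabaaab')
  7 → (3, 'aabbbbabaabbababaabababbbbabbaaabaaab')
  8 → (38, 'ab')
  9 → (34, 'abaaab')
  10 → (17, 'abaabababbbbabbaaabaaab')
  11 → (9, 'abaabbababaabababbbbabbaaabaaab')
  12 → (1, 'abaabbbbabaabbababaabababbbbabbaaabaaab')
  13 → (15, 'ababaabababbbbabbaaabaaab')
  14 → (20, 'abababbbbabbaaabaaab')
  15 → (22, 'ababbbbabbaaabaaab')
  16 → (29, 'abbaaabaaab')
  17 → (12, 'abbababaabababbbbabbaaabaaab')
  18 → (4, 'abbbbabaabbababaabababbbbabbaaabaaab')
  19 → (24, 'abbbbabbaaabaaab')
  20 → (39, 'b')
  21 → (35, 'baaab')
  22 → (31, 'baaabaaab')
  23 → (18, 'baabababbbbabbaaabaaab')
  24 → (10, 'baabbababaabababbbbabbaaabaaab')
  25 → (2, 'baabbbbabaabbababaabababbbbabbaaabaaab')
  26 → (16, 'babaabababbbbabbaaabaaab')
  27 → (8, 'babaabbababaabababbbbabbaaabaaab')
  28 → (14, 'bababaabababbbbabbaaabaaab')
  29 → (21, 'bababbbbabbaaabaaab')
  30 → (28, 'babbaaabaaab')
  31 → (23, 'babbbbabbaaabaaab')
  32 → (30, 'bbaaabaaab')
  33 → (7, 'bbabaabbababaabababbbbabbaaabaaab')
  34 → (13, 'bbababaabababbbbabbaaabaaab')
  35 → (27, 'bbabbaaabaaab')
  36 → (6, 'bbbabaabbababaabababbbbabbaaabaaab')
  37 → (26, 'bbbabbaaabaaab')
  38 → (5, 'bbbbabaabbababaabababbbbabbaaabaaab')
  39 → (25, 'bbbbabbaaabaaab')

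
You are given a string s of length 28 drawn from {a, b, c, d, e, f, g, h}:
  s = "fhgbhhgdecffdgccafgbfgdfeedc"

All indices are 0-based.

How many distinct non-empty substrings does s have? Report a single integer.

rank→(start, suffix):
  0 → (16, 'afgbfgdfeedc')
  1 → (19, 'bfgdfeedc')
  2 → (3, 'bhhgdecffdgccafgbfgdfeedc')
  3 → (27, 'c')
  4 → (15, 'cafgbfgdfeedc')
  5 → (14, 'ccafgbfgdfeedc')
  6 → (9, 'cffdgccafgbfgdfeedc')
  7 → (26, 'dc')
  8 → (7, 'decffdgccafgbfgdfeedc')
  9 → (22, 'dfeedc')
  10 → (12, 'dgccafgbfgdfeedc')
  11 → (8, 'ecffdgccafgbfgdfeedc')
  12 → (25, 'edc')
  13 → (24, 'eedc')
  14 → (11, 'fdgccafgbfgdfeedc')
  15 → (23, 'feedc')
  16 → (10, 'ffdgccafgbfgdfeedc')
  17 → (17, 'fgbfgdfeedc')
  18 → (20, 'fgdfeedc')
  19 → (0, 'fhgbhhgdecffdgccafgbfgdfeedc')
  20 → (18, 'gbfgdfeedc')
  21 → (2, 'gbhhgdecffdgccafgbfgdfeedc')
  22 → (13, 'gccafgbfgdfeedc')
  23 → (6, 'gdecffdgccafgbfgdfeedc')
  24 → (21, 'gdfeedc')
  25 → (1, 'hgbhhgdecffdgccafgbfgdfeedc')
  26 → (5, 'hgdecffdgccafgbfgdfeedc')
  27 → (4, 'hhgdecffdgccafgbfgdfeedc')

SA = [16, 19, 3, 27, 15, 14, 9, 26, 7, 22, 12, 8, 25, 24, 11, 23, 10, 17, 20, 0, 18, 2, 13, 6, 21, 1, 5, 4]
i: (SA[i-1],SA[i]) lcp shared
  1: (16,19) 0 ''
  2: (19,3) 1 'b'
  3: (3,27) 0 ''
  4: (27,15) 1 'c'
  5: (15,14) 1 'c'
  6: (14,9) 1 'c'
  7: (9,26) 0 ''
  8: (26,7) 1 'd'
  9: (7,22) 1 'd'
  10: (22,12) 1 'd'
  11: (12,8) 0 ''
  12: (8,25) 1 'e'
  13: (25,24) 1 'e'
  14: (24,11) 0 ''
  15: (11,23) 1 'f'
  16: (23,10) 1 'f'
  17: (10,17) 1 'f'
  18: (17,20) 2 'fg'
  19: (20,0) 1 'f'
  20: (0,18) 0 ''
  21: (18,2) 2 'gb'
  22: (2,13) 1 'g'
  23: (13,6) 1 'g'
  24: (6,21) 2 'gd'
  25: (21,1) 0 ''
  26: (1,5) 2 'hg'
  27: (5,4) 1 'h'

n(n+1)/2 = 28·29/2 = 406
Σ LCP = 0 + 0 + 1 + 0 + 1 + 1 + 1 + 0 + 1 + 1 + 1 + 0 + 1 + 1 + 0 + 1 + 1 + 1 + 2 + 1 + 0 + 2 + 1 + 1 + 2 + 0 + 2 + 1 = 24
distinct = 406 − 24 = 382

382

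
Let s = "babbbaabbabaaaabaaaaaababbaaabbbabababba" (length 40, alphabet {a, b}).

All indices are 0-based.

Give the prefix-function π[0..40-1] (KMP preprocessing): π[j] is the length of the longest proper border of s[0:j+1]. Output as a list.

π[0] = 0
j=1 s[j]='a': π[1]=0 (border '')
j=2 s[j]='b': π[2]=1 (border 'b')
j=3 s[j]='b': k: 1→0; π[3]=1 (border 'b')
j=4 s[j]='b': k: 1→0; π[4]=1 (border 'b')
j=5 s[j]='a': π[5]=2 (border 'ba')
j=6 s[j]='a': k: 2→0; π[6]=0 (border '')
j=7 s[j]='b': π[7]=1 (border 'b')
j=8 s[j]='b': k: 1→0; π[8]=1 (border 'b')
j=9 s[j]='a': π[9]=2 (border 'ba')
j=10 s[j]='b': π[10]=3 (border 'bab')
j=11 s[j]='a': k: 3→1; π[11]=2 (border 'ba')
j=12 s[j]='a': k: 2→0; π[12]=0 (border '')
j=13 s[j]='a': π[13]=0 (border '')
j=14 s[j]='a': π[14]=0 (border '')
j=15 s[j]='b': π[15]=1 (border 'b')
j=16 s[j]='a': π[16]=2 (border 'ba')
j=17 s[j]='a': k: 2→0; π[17]=0 (border '')
j=18 s[j]='a': π[18]=0 (border '')
j=19 s[j]='a': π[19]=0 (border '')
j=20 s[j]='a': π[20]=0 (border '')
j=21 s[j]='a': π[21]=0 (border '')
j=22 s[j]='b': π[22]=1 (border 'b')
j=23 s[j]='a': π[23]=2 (border 'ba')
j=24 s[j]='b': π[24]=3 (border 'bab')
j=25 s[j]='b': π[25]=4 (border 'babb')
j=26 s[j]='a': k: 4→1; π[26]=2 (border 'ba')
j=27 s[j]='a': k: 2→0; π[27]=0 (border '')
j=28 s[j]='a': π[28]=0 (border '')
j=29 s[j]='b': π[29]=1 (border 'b')
j=30 s[j]='b': k: 1→0; π[30]=1 (border 'b')
j=31 s[j]='b': k: 1→0; π[31]=1 (border 'b')
j=32 s[j]='a': π[32]=2 (border 'ba')
j=33 s[j]='b': π[33]=3 (border 'bab')
j=34 s[j]='a': k: 3→1; π[34]=2 (border 'ba')
j=35 s[j]='b': π[35]=3 (border 'bab')
j=36 s[j]='a': k: 3→1; π[36]=2 (border 'ba')
j=37 s[j]='b': π[37]=3 (border 'bab')
j=38 s[j]='b': π[38]=4 (border 'babb')
j=39 s[j]='a': k: 4→1; π[39]=2 (border 'ba')

[0, 0, 1, 1, 1, 2, 0, 1, 1, 2, 3, 2, 0, 0, 0, 1, 2, 0, 0, 0, 0, 0, 1, 2, 3, 4, 2, 0, 0, 1, 1, 1, 2, 3, 2, 3, 2, 3, 4, 2]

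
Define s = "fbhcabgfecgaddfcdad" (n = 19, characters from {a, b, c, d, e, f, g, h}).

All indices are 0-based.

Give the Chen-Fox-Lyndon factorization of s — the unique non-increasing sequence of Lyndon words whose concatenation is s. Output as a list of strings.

emit factor 1: 'f' (i=0, period=1)
emit factor 2: 'bhc' (i=1, period=3)
emit factor 3: 'abgfecgaddfcdad' (i=4, period=15)

["f", "bhc", "abgfecgaddfcdad"]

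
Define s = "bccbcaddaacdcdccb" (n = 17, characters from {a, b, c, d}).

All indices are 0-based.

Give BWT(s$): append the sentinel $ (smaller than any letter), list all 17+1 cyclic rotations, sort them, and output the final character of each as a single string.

bdaccc$bccdbdadcca

rank  rotation            last
    0  $bccbcaddaacdcdccb  b
    1  aacdcdccb$bccbcadd  d
    2  acdcdccb$bccbcadda  a
    3  addaacdcdccb$bccbc  c
    4  b$bccbcaddaacdcdcc  c
    5  bcaddaacdcdccb$bcc  c
    6  bccbcaddaacdcdccb$  $
    7  caddaacdcdccb$bccb  b
    8  cb$bccbcaddaacdcdc  c
    9  cbcaddaacdcdccb$bc  c
   10  ccb$bccbcaddaacdcd  d
   11  ccbcaddaacdcdccb$b  b
   12  cdccb$bccbcaddaacd  d
   13  cdcdccb$bccbcaddaa  a
   14  daacdcdccb$bccbcad  d
   15  dccb$bccbcaddaacdc  c
   16  dcdccb$bccbcaddaac  c
   17  ddaacdcdccb$bccbca  a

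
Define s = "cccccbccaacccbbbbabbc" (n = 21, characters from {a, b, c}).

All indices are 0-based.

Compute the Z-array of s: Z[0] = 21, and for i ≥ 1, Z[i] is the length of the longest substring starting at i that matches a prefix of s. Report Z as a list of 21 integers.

Z[0]=21
i=1: outside box; Z[1]=4 grow→box=[1,5)
i=2: min(r-i=3, Z[1]=4)=3; Z[2]=3
i=3: min(r-i=2, Z[2]=3)=2; Z[3]=2
i=4: min(r-i=1, Z[3]=2)=1; Z[4]=1
i=5: outside box; Z[5]=0
i=6: outside box; Z[6]=2 grow→box=[6,8)
i=7: min(r-i=1, Z[1]=4)=1; Z[7]=1
i=8: outside box; Z[8]=0
i=9: outside box; Z[9]=0
i=10: outside box; Z[10]=3 grow→box=[10,13)
i=11: min(r-i=2, Z[1]=4)=2; Z[11]=2
i=12: min(r-i=1, Z[2]=3)=1; Z[12]=1
i=13: outside box; Z[13]=0
i=14: outside box; Z[14]=0
i=15: outside box; Z[15]=0
i=16: outside box; Z[16]=0
i=17: outside box; Z[17]=0
i=18: outside box; Z[18]=0
i=19: outside box; Z[19]=0
i=20: outside box; Z[20]=1 grow→box=[20,21)

[21, 4, 3, 2, 1, 0, 2, 1, 0, 0, 3, 2, 1, 0, 0, 0, 0, 0, 0, 0, 1]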